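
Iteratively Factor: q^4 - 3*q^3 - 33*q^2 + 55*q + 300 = (q + 3)*(q^3 - 6*q^2 - 15*q + 100) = (q + 3)*(q + 4)*(q^2 - 10*q + 25) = (q - 5)*(q + 3)*(q + 4)*(q - 5)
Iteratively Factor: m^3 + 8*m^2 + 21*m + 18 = (m + 3)*(m^2 + 5*m + 6) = (m + 2)*(m + 3)*(m + 3)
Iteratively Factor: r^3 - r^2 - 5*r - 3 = (r + 1)*(r^2 - 2*r - 3) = (r + 1)^2*(r - 3)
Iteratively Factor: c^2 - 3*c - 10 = (c + 2)*(c - 5)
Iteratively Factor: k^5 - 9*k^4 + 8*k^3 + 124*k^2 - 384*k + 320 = (k - 2)*(k^4 - 7*k^3 - 6*k^2 + 112*k - 160) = (k - 4)*(k - 2)*(k^3 - 3*k^2 - 18*k + 40) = (k - 4)*(k - 2)^2*(k^2 - k - 20) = (k - 5)*(k - 4)*(k - 2)^2*(k + 4)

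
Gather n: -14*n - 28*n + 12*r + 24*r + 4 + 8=-42*n + 36*r + 12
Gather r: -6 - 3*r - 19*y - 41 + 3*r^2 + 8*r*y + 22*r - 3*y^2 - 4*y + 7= 3*r^2 + r*(8*y + 19) - 3*y^2 - 23*y - 40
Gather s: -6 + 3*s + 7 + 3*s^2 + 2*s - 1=3*s^2 + 5*s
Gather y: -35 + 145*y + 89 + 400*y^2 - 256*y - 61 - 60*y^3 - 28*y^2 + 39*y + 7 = -60*y^3 + 372*y^2 - 72*y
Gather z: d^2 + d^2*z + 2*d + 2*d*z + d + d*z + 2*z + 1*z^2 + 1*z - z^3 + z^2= d^2 + 3*d - z^3 + 2*z^2 + z*(d^2 + 3*d + 3)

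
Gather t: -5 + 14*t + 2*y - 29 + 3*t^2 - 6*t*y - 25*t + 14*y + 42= 3*t^2 + t*(-6*y - 11) + 16*y + 8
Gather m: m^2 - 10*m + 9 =m^2 - 10*m + 9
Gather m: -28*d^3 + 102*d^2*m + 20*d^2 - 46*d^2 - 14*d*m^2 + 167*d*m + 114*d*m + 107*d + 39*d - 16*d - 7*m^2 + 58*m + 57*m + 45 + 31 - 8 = -28*d^3 - 26*d^2 + 130*d + m^2*(-14*d - 7) + m*(102*d^2 + 281*d + 115) + 68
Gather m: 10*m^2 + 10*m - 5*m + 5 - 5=10*m^2 + 5*m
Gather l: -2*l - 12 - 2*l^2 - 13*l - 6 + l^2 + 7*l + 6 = -l^2 - 8*l - 12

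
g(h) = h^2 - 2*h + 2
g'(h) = 2*h - 2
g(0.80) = 1.04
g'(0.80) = -0.40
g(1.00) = 1.00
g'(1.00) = 0.00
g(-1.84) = 9.07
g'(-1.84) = -5.68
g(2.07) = 2.14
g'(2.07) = 2.14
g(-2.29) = 11.82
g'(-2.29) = -6.58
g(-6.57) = 58.30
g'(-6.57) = -15.14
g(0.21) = 1.62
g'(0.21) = -1.58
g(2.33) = 2.77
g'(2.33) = 2.66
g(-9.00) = 101.00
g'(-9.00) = -20.00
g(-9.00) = 101.00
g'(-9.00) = -20.00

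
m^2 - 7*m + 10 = (m - 5)*(m - 2)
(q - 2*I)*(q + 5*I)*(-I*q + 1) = -I*q^3 + 4*q^2 - 7*I*q + 10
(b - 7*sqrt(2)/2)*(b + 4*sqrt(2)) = b^2 + sqrt(2)*b/2 - 28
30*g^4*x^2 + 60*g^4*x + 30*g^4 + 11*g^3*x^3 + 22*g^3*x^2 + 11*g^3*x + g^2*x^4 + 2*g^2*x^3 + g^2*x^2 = (5*g + x)*(6*g + x)*(g*x + g)^2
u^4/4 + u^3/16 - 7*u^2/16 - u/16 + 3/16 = (u/4 + 1/4)*(u - 1)*(u - 3/4)*(u + 1)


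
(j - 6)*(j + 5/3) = j^2 - 13*j/3 - 10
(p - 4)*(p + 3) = p^2 - p - 12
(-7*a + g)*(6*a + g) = -42*a^2 - a*g + g^2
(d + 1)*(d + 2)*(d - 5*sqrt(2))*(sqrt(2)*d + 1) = sqrt(2)*d^4 - 9*d^3 + 3*sqrt(2)*d^3 - 27*d^2 - 3*sqrt(2)*d^2 - 15*sqrt(2)*d - 18*d - 10*sqrt(2)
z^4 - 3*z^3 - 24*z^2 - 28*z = z*(z - 7)*(z + 2)^2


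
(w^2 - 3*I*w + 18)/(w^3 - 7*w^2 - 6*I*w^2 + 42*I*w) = (w + 3*I)/(w*(w - 7))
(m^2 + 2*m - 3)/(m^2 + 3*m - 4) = (m + 3)/(m + 4)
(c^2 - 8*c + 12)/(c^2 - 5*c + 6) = (c - 6)/(c - 3)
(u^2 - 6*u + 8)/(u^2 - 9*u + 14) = (u - 4)/(u - 7)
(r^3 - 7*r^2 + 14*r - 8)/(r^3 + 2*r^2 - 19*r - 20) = (r^2 - 3*r + 2)/(r^2 + 6*r + 5)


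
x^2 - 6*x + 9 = (x - 3)^2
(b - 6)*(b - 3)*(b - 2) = b^3 - 11*b^2 + 36*b - 36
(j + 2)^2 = j^2 + 4*j + 4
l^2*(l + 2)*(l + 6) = l^4 + 8*l^3 + 12*l^2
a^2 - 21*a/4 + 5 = (a - 4)*(a - 5/4)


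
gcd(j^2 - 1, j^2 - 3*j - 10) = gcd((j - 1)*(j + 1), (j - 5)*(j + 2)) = 1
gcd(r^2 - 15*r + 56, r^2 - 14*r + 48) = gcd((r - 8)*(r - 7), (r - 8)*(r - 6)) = r - 8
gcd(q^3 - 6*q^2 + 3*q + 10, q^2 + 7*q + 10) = 1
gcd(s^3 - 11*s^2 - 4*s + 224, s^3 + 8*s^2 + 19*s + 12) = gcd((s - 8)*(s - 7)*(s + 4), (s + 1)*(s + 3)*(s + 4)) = s + 4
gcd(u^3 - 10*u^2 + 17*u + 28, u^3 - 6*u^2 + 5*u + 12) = u^2 - 3*u - 4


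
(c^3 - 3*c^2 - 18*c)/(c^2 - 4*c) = (c^2 - 3*c - 18)/(c - 4)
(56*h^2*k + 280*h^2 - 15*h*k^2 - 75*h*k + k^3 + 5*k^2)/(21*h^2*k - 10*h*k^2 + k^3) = (8*h*k + 40*h - k^2 - 5*k)/(k*(3*h - k))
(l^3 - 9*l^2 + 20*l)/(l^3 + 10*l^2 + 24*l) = (l^2 - 9*l + 20)/(l^2 + 10*l + 24)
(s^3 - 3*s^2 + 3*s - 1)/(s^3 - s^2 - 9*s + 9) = (s^2 - 2*s + 1)/(s^2 - 9)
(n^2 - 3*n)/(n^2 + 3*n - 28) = n*(n - 3)/(n^2 + 3*n - 28)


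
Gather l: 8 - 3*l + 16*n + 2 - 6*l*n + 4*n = l*(-6*n - 3) + 20*n + 10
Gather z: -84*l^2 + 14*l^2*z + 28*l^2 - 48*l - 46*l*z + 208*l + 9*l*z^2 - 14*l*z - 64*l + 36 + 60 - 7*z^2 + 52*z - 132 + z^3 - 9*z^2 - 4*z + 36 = -56*l^2 + 96*l + z^3 + z^2*(9*l - 16) + z*(14*l^2 - 60*l + 48)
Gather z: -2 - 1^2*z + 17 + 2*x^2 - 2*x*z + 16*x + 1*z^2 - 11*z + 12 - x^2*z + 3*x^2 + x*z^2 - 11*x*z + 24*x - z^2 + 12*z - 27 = 5*x^2 + x*z^2 + 40*x + z*(-x^2 - 13*x)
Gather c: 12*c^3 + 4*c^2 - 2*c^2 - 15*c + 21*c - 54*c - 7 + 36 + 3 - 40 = 12*c^3 + 2*c^2 - 48*c - 8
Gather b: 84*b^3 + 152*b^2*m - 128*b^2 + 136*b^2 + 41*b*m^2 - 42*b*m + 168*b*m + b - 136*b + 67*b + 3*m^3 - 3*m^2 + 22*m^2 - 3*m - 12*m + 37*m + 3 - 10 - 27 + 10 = 84*b^3 + b^2*(152*m + 8) + b*(41*m^2 + 126*m - 68) + 3*m^3 + 19*m^2 + 22*m - 24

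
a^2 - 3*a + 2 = (a - 2)*(a - 1)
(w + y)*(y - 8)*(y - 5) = w*y^2 - 13*w*y + 40*w + y^3 - 13*y^2 + 40*y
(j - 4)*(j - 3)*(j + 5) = j^3 - 2*j^2 - 23*j + 60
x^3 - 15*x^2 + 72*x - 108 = (x - 6)^2*(x - 3)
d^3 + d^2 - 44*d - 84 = (d - 7)*(d + 2)*(d + 6)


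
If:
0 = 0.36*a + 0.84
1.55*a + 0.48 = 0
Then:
No Solution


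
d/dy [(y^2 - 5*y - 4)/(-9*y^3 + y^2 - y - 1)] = ((5 - 2*y)*(9*y^3 - y^2 + y + 1) - (-y^2 + 5*y + 4)*(27*y^2 - 2*y + 1))/(9*y^3 - y^2 + y + 1)^2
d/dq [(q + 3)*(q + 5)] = 2*q + 8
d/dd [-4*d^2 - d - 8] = -8*d - 1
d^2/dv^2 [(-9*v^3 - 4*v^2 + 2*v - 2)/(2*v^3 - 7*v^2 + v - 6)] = 2*(-142*v^6 + 78*v^5 - 756*v^4 + 323*v^3 + 504*v^2 - 1254*v - 50)/(8*v^9 - 84*v^8 + 306*v^7 - 499*v^6 + 657*v^5 - 975*v^4 + 469*v^3 - 774*v^2 + 108*v - 216)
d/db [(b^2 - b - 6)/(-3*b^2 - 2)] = (-3*b^2 - 40*b + 2)/(9*b^4 + 12*b^2 + 4)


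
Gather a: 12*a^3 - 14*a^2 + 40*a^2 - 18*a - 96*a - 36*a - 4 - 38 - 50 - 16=12*a^3 + 26*a^2 - 150*a - 108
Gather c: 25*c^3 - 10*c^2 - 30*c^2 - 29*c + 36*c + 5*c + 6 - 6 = 25*c^3 - 40*c^2 + 12*c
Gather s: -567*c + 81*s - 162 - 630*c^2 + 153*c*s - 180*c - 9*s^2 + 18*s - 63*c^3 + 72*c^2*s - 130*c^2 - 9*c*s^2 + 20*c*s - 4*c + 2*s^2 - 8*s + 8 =-63*c^3 - 760*c^2 - 751*c + s^2*(-9*c - 7) + s*(72*c^2 + 173*c + 91) - 154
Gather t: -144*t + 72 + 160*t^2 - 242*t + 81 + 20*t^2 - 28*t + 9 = 180*t^2 - 414*t + 162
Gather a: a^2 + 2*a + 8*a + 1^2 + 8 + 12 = a^2 + 10*a + 21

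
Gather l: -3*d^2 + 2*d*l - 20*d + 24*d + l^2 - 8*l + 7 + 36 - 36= -3*d^2 + 4*d + l^2 + l*(2*d - 8) + 7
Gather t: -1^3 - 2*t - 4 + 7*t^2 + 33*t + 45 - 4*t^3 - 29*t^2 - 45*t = -4*t^3 - 22*t^2 - 14*t + 40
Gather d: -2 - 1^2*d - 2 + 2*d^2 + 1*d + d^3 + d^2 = d^3 + 3*d^2 - 4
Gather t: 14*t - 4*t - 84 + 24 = 10*t - 60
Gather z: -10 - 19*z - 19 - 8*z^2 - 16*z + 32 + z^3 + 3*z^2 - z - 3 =z^3 - 5*z^2 - 36*z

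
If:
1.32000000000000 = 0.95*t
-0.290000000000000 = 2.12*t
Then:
No Solution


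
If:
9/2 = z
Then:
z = 9/2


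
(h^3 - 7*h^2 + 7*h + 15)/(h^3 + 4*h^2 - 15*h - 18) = (h - 5)/(h + 6)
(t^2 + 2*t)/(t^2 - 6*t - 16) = t/(t - 8)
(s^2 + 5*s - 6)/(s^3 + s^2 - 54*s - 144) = (s - 1)/(s^2 - 5*s - 24)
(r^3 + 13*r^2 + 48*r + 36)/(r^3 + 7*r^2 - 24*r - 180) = (r + 1)/(r - 5)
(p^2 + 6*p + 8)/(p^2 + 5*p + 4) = (p + 2)/(p + 1)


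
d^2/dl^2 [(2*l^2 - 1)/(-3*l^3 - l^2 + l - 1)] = 4*(-9*l^6 + 18*l^4 + 32*l^3 - 6*l - 1)/(27*l^9 + 27*l^8 - 18*l^7 + 10*l^6 + 24*l^5 - 12*l^4 + 2*l^3 + 6*l^2 - 3*l + 1)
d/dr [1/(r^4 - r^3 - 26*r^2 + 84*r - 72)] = (-4*r^3 + 3*r^2 + 52*r - 84)/(-r^4 + r^3 + 26*r^2 - 84*r + 72)^2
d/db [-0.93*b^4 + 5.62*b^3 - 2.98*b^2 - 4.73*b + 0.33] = -3.72*b^3 + 16.86*b^2 - 5.96*b - 4.73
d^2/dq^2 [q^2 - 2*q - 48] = 2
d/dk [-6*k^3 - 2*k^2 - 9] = 2*k*(-9*k - 2)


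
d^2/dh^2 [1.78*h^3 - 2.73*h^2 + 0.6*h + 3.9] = 10.68*h - 5.46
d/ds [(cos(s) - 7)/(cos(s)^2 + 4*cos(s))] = (sin(s) - 28*sin(s)/cos(s)^2 - 14*tan(s))/(cos(s) + 4)^2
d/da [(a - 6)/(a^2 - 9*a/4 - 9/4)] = 4*(-4*a^2 + 48*a - 63)/(16*a^4 - 72*a^3 + 9*a^2 + 162*a + 81)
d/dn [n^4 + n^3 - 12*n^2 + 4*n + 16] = 4*n^3 + 3*n^2 - 24*n + 4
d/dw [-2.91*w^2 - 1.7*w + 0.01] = -5.82*w - 1.7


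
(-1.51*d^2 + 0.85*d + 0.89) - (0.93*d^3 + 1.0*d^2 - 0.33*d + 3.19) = -0.93*d^3 - 2.51*d^2 + 1.18*d - 2.3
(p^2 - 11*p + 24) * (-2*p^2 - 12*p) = -2*p^4 + 10*p^3 + 84*p^2 - 288*p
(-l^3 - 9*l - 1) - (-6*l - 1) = -l^3 - 3*l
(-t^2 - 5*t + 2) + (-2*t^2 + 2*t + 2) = -3*t^2 - 3*t + 4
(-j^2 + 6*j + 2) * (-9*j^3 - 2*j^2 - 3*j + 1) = 9*j^5 - 52*j^4 - 27*j^3 - 23*j^2 + 2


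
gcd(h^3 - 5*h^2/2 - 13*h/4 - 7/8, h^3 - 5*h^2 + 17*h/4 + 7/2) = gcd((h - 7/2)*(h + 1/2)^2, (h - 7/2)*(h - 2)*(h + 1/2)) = h^2 - 3*h - 7/4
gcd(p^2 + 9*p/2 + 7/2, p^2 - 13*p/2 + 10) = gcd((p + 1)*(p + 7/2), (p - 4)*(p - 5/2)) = 1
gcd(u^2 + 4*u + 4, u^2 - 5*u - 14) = u + 2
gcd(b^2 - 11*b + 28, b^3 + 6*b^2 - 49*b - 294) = b - 7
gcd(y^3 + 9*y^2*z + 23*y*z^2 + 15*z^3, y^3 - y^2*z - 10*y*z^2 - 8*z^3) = y + z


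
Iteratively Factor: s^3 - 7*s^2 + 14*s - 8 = (s - 4)*(s^2 - 3*s + 2) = (s - 4)*(s - 2)*(s - 1)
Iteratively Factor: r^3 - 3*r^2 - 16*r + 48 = (r - 4)*(r^2 + r - 12) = (r - 4)*(r - 3)*(r + 4)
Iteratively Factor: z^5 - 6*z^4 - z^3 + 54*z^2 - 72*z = (z)*(z^4 - 6*z^3 - z^2 + 54*z - 72) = z*(z - 3)*(z^3 - 3*z^2 - 10*z + 24) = z*(z - 3)*(z + 3)*(z^2 - 6*z + 8) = z*(z - 3)*(z - 2)*(z + 3)*(z - 4)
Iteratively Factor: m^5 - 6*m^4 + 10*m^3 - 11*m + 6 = (m - 1)*(m^4 - 5*m^3 + 5*m^2 + 5*m - 6) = (m - 1)^2*(m^3 - 4*m^2 + m + 6) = (m - 1)^2*(m + 1)*(m^2 - 5*m + 6) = (m - 2)*(m - 1)^2*(m + 1)*(m - 3)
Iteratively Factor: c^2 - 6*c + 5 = (c - 1)*(c - 5)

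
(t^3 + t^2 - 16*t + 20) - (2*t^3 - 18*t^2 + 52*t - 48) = -t^3 + 19*t^2 - 68*t + 68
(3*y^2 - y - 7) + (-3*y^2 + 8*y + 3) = 7*y - 4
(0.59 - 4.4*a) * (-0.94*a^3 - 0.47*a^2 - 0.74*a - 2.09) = 4.136*a^4 + 1.5134*a^3 + 2.9787*a^2 + 8.7594*a - 1.2331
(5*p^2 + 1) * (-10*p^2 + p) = -50*p^4 + 5*p^3 - 10*p^2 + p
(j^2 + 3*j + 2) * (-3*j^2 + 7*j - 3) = -3*j^4 - 2*j^3 + 12*j^2 + 5*j - 6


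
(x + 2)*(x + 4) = x^2 + 6*x + 8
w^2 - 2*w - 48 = (w - 8)*(w + 6)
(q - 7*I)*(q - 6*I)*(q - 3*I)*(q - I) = q^4 - 17*I*q^3 - 97*q^2 + 207*I*q + 126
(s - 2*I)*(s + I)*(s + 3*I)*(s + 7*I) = s^4 + 9*I*s^3 - 9*s^2 + 41*I*s - 42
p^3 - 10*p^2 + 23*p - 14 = (p - 7)*(p - 2)*(p - 1)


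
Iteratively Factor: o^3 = (o)*(o^2) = o^2*(o)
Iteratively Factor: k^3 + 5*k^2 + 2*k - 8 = (k + 2)*(k^2 + 3*k - 4) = (k + 2)*(k + 4)*(k - 1)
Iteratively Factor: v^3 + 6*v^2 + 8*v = (v)*(v^2 + 6*v + 8) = v*(v + 2)*(v + 4)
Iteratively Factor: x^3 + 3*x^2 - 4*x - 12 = (x + 3)*(x^2 - 4) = (x - 2)*(x + 3)*(x + 2)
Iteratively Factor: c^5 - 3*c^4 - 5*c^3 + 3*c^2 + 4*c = (c + 1)*(c^4 - 4*c^3 - c^2 + 4*c) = (c - 1)*(c + 1)*(c^3 - 3*c^2 - 4*c) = c*(c - 1)*(c + 1)*(c^2 - 3*c - 4) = c*(c - 4)*(c - 1)*(c + 1)*(c + 1)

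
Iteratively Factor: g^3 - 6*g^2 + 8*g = (g - 2)*(g^2 - 4*g) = g*(g - 2)*(g - 4)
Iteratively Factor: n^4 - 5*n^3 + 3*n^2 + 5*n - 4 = (n - 1)*(n^3 - 4*n^2 - n + 4) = (n - 1)^2*(n^2 - 3*n - 4) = (n - 4)*(n - 1)^2*(n + 1)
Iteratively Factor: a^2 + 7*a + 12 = (a + 4)*(a + 3)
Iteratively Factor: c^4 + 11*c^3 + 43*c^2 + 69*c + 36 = (c + 3)*(c^3 + 8*c^2 + 19*c + 12) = (c + 1)*(c + 3)*(c^2 + 7*c + 12) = (c + 1)*(c + 3)^2*(c + 4)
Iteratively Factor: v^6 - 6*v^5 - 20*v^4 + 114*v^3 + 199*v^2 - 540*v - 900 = (v + 2)*(v^5 - 8*v^4 - 4*v^3 + 122*v^2 - 45*v - 450) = (v - 3)*(v + 2)*(v^4 - 5*v^3 - 19*v^2 + 65*v + 150) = (v - 3)*(v + 2)^2*(v^3 - 7*v^2 - 5*v + 75) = (v - 5)*(v - 3)*(v + 2)^2*(v^2 - 2*v - 15) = (v - 5)*(v - 3)*(v + 2)^2*(v + 3)*(v - 5)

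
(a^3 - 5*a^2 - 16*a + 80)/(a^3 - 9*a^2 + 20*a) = (a + 4)/a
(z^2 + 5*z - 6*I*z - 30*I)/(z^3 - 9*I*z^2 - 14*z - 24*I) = (z + 5)/(z^2 - 3*I*z + 4)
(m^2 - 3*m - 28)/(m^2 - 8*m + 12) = (m^2 - 3*m - 28)/(m^2 - 8*m + 12)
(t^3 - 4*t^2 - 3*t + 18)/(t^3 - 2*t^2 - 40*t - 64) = (t^2 - 6*t + 9)/(t^2 - 4*t - 32)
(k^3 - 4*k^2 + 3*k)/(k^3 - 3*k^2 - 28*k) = (-k^2 + 4*k - 3)/(-k^2 + 3*k + 28)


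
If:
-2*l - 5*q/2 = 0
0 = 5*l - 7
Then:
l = 7/5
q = -28/25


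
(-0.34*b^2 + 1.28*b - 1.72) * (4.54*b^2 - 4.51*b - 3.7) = -1.5436*b^4 + 7.3446*b^3 - 12.3236*b^2 + 3.0212*b + 6.364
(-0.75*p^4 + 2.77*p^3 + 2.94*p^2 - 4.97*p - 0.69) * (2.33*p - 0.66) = -1.7475*p^5 + 6.9491*p^4 + 5.022*p^3 - 13.5205*p^2 + 1.6725*p + 0.4554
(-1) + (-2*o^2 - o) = -2*o^2 - o - 1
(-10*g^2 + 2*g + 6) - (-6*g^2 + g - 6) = -4*g^2 + g + 12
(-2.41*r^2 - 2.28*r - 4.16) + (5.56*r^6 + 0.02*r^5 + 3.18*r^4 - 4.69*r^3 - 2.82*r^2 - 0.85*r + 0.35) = 5.56*r^6 + 0.02*r^5 + 3.18*r^4 - 4.69*r^3 - 5.23*r^2 - 3.13*r - 3.81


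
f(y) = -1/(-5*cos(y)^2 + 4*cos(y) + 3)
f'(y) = -(-10*sin(y)*cos(y) + 4*sin(y))/(-5*cos(y)^2 + 4*cos(y) + 3)^2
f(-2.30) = 0.53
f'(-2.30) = 2.24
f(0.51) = -0.37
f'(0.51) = 0.32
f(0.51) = -0.37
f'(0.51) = 0.32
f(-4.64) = -0.37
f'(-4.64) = -0.65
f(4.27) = -2.69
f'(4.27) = 54.30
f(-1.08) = -0.26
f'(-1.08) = -0.04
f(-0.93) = -0.28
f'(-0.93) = -0.12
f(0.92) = -0.28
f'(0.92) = 0.13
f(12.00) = -0.36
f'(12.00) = -0.30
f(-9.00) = 0.21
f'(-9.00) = 0.23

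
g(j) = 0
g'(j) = 0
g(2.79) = 0.00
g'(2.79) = 0.00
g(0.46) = 0.00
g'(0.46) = 0.00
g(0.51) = 0.00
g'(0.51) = 0.00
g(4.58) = 0.00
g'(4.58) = 0.00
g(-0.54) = 0.00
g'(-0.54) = 0.00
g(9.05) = 0.00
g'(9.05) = 0.00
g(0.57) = 0.00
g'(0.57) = 0.00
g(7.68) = 0.00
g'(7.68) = 0.00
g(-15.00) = 0.00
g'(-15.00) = 0.00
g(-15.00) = 0.00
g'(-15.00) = 0.00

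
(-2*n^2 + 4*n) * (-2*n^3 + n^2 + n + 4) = 4*n^5 - 10*n^4 + 2*n^3 - 4*n^2 + 16*n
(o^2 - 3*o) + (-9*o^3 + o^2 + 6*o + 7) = -9*o^3 + 2*o^2 + 3*o + 7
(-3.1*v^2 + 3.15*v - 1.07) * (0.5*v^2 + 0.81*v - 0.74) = -1.55*v^4 - 0.936*v^3 + 4.3105*v^2 - 3.1977*v + 0.7918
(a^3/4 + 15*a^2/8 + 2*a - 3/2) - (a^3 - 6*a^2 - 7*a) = -3*a^3/4 + 63*a^2/8 + 9*a - 3/2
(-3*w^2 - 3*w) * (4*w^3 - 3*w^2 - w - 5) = -12*w^5 - 3*w^4 + 12*w^3 + 18*w^2 + 15*w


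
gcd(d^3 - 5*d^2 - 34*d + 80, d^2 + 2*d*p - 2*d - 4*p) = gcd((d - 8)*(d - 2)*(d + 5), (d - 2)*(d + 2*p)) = d - 2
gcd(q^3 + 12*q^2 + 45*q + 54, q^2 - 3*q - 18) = q + 3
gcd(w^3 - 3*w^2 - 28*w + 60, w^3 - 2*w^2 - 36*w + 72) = w^2 - 8*w + 12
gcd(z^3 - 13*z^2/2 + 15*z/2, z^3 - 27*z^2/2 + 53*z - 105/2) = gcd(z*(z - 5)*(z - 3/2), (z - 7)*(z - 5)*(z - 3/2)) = z^2 - 13*z/2 + 15/2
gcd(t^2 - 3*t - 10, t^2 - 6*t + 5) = t - 5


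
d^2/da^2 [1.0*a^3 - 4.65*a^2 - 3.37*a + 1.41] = 6.0*a - 9.3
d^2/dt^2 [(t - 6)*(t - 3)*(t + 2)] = 6*t - 14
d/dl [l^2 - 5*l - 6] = 2*l - 5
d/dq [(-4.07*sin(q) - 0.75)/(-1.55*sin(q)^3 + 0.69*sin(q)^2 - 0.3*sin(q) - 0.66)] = (-12.617*sin(q)^3 - 0.6792*sin(q)^2 + 1.035*sin(q) + 2.4612)*cos(q)/(2.4025*sin(q)^6 - 2.139*sin(q)^5 + 1.4061*sin(q)^4 + 1.632*sin(q)^3 - 0.8208*sin(q)^2 + 0.396*sin(q) + 0.4356)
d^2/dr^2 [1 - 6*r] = 0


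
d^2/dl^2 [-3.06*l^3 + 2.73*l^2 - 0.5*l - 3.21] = 5.46 - 18.36*l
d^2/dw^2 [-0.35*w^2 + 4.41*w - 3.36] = -0.700000000000000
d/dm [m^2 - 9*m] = 2*m - 9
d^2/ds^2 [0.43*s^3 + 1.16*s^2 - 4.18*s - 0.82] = 2.58*s + 2.32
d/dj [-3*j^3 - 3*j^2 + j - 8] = -9*j^2 - 6*j + 1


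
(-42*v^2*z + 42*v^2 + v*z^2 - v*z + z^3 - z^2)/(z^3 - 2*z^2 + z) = (-42*v^2 + v*z + z^2)/(z*(z - 1))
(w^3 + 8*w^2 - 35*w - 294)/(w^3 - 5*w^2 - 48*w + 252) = (w + 7)/(w - 6)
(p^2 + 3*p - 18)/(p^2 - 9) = (p + 6)/(p + 3)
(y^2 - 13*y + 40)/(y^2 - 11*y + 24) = (y - 5)/(y - 3)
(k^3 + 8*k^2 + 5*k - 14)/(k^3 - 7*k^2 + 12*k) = (k^3 + 8*k^2 + 5*k - 14)/(k*(k^2 - 7*k + 12))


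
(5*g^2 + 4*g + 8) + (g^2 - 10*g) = 6*g^2 - 6*g + 8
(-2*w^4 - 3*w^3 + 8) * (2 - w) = 2*w^5 - w^4 - 6*w^3 - 8*w + 16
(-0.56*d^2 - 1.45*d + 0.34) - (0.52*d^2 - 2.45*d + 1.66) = -1.08*d^2 + 1.0*d - 1.32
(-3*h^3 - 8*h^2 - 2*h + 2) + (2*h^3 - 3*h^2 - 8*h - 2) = -h^3 - 11*h^2 - 10*h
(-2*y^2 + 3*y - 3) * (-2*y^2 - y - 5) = 4*y^4 - 4*y^3 + 13*y^2 - 12*y + 15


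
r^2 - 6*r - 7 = (r - 7)*(r + 1)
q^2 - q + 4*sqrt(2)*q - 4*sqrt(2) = (q - 1)*(q + 4*sqrt(2))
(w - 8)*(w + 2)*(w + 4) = w^3 - 2*w^2 - 40*w - 64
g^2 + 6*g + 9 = (g + 3)^2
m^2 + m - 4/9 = (m - 1/3)*(m + 4/3)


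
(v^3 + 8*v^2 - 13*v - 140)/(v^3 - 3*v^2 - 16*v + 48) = (v^2 + 12*v + 35)/(v^2 + v - 12)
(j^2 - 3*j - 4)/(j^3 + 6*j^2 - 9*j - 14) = (j - 4)/(j^2 + 5*j - 14)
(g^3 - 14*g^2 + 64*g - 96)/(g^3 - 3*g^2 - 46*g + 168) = (g - 4)/(g + 7)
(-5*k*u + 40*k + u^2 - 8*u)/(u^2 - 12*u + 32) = (-5*k + u)/(u - 4)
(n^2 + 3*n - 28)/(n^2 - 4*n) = (n + 7)/n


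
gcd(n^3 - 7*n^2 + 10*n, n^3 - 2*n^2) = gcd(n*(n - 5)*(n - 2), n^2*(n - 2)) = n^2 - 2*n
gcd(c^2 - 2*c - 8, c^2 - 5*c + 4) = c - 4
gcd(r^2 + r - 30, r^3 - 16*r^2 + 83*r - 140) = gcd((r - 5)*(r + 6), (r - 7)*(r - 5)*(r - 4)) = r - 5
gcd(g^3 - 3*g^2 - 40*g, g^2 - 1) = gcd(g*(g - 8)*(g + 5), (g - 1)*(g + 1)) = 1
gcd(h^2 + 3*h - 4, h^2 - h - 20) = h + 4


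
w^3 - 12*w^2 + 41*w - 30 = (w - 6)*(w - 5)*(w - 1)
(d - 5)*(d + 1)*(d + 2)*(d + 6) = d^4 + 4*d^3 - 25*d^2 - 88*d - 60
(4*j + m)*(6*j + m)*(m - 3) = 24*j^2*m - 72*j^2 + 10*j*m^2 - 30*j*m + m^3 - 3*m^2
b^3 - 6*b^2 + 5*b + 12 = (b - 4)*(b - 3)*(b + 1)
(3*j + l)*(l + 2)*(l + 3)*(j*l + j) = 3*j^2*l^3 + 18*j^2*l^2 + 33*j^2*l + 18*j^2 + j*l^4 + 6*j*l^3 + 11*j*l^2 + 6*j*l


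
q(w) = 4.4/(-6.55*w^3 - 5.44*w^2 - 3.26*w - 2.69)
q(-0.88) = 10.24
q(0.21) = -1.20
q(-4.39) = 0.01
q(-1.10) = 1.45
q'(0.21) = 2.09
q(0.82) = -0.35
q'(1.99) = 0.07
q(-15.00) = 0.00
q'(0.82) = 0.70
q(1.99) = -0.05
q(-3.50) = 0.02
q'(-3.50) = 0.02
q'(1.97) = 0.07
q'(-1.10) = 7.21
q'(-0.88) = 212.14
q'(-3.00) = 0.04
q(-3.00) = 0.03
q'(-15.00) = 0.00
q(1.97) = -0.05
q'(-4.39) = 0.01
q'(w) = 4.4*(19.65*w^2 + 10.88*w + 3.26)/(-6.55*w^3 - 5.44*w^2 - 3.26*w - 2.69)^2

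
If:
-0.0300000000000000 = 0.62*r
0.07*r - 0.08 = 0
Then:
No Solution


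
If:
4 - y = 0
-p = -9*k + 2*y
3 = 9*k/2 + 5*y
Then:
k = -34/9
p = -42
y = 4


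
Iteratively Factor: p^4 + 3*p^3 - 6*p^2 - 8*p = (p - 2)*(p^3 + 5*p^2 + 4*p) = (p - 2)*(p + 4)*(p^2 + p) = (p - 2)*(p + 1)*(p + 4)*(p)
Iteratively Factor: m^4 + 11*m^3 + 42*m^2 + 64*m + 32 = (m + 2)*(m^3 + 9*m^2 + 24*m + 16) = (m + 2)*(m + 4)*(m^2 + 5*m + 4) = (m + 1)*(m + 2)*(m + 4)*(m + 4)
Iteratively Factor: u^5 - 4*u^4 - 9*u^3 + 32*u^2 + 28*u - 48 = (u - 3)*(u^4 - u^3 - 12*u^2 - 4*u + 16) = (u - 3)*(u + 2)*(u^3 - 3*u^2 - 6*u + 8) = (u - 3)*(u + 2)^2*(u^2 - 5*u + 4) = (u - 4)*(u - 3)*(u + 2)^2*(u - 1)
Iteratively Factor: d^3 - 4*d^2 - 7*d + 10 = (d - 5)*(d^2 + d - 2) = (d - 5)*(d + 2)*(d - 1)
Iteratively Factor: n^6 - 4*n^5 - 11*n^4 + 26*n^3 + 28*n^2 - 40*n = (n)*(n^5 - 4*n^4 - 11*n^3 + 26*n^2 + 28*n - 40) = n*(n + 2)*(n^4 - 6*n^3 + n^2 + 24*n - 20) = n*(n - 1)*(n + 2)*(n^3 - 5*n^2 - 4*n + 20) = n*(n - 2)*(n - 1)*(n + 2)*(n^2 - 3*n - 10) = n*(n - 2)*(n - 1)*(n + 2)^2*(n - 5)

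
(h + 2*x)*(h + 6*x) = h^2 + 8*h*x + 12*x^2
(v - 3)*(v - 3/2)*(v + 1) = v^3 - 7*v^2/2 + 9/2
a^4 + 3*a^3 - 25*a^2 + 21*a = a*(a - 3)*(a - 1)*(a + 7)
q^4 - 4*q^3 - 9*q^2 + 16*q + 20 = (q - 5)*(q - 2)*(q + 1)*(q + 2)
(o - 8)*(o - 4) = o^2 - 12*o + 32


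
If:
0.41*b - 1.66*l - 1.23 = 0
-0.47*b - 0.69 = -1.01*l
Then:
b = -6.52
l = -2.35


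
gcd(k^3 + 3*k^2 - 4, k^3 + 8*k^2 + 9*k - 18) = k - 1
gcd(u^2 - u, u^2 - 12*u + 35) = 1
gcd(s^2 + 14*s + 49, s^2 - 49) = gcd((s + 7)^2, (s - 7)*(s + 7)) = s + 7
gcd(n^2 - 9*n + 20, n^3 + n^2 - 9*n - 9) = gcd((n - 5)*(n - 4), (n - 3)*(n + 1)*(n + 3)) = 1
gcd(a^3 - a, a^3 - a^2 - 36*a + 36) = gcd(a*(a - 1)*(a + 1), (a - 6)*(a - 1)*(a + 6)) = a - 1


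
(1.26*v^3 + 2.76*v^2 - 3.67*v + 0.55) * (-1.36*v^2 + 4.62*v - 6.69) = -1.7136*v^5 + 2.0676*v^4 + 9.313*v^3 - 36.1678*v^2 + 27.0933*v - 3.6795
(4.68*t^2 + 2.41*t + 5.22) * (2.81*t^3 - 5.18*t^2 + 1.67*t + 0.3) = 13.1508*t^5 - 17.4703*t^4 + 10.0*t^3 - 21.6109*t^2 + 9.4404*t + 1.566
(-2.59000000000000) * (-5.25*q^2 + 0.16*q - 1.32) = 13.5975*q^2 - 0.4144*q + 3.4188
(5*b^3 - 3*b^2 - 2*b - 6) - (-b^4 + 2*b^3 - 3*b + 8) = b^4 + 3*b^3 - 3*b^2 + b - 14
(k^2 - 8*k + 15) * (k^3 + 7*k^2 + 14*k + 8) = k^5 - k^4 - 27*k^3 + k^2 + 146*k + 120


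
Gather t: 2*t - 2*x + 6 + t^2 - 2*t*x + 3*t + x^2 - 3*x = t^2 + t*(5 - 2*x) + x^2 - 5*x + 6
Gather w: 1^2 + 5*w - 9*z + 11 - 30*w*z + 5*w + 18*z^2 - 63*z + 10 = w*(10 - 30*z) + 18*z^2 - 72*z + 22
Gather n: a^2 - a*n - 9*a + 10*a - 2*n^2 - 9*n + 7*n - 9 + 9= a^2 + a - 2*n^2 + n*(-a - 2)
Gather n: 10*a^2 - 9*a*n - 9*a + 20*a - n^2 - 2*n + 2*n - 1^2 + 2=10*a^2 - 9*a*n + 11*a - n^2 + 1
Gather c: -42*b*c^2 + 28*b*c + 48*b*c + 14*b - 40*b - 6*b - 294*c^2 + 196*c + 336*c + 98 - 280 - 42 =-32*b + c^2*(-42*b - 294) + c*(76*b + 532) - 224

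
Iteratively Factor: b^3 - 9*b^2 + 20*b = (b)*(b^2 - 9*b + 20) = b*(b - 5)*(b - 4)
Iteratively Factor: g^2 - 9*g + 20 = (g - 4)*(g - 5)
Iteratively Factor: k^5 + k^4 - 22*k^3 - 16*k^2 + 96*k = (k - 4)*(k^4 + 5*k^3 - 2*k^2 - 24*k) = (k - 4)*(k + 4)*(k^3 + k^2 - 6*k) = k*(k - 4)*(k + 4)*(k^2 + k - 6) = k*(k - 4)*(k - 2)*(k + 4)*(k + 3)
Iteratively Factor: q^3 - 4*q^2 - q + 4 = (q + 1)*(q^2 - 5*q + 4) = (q - 1)*(q + 1)*(q - 4)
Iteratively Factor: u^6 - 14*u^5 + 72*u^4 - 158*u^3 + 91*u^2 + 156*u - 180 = (u + 1)*(u^5 - 15*u^4 + 87*u^3 - 245*u^2 + 336*u - 180) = (u - 3)*(u + 1)*(u^4 - 12*u^3 + 51*u^2 - 92*u + 60) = (u - 3)^2*(u + 1)*(u^3 - 9*u^2 + 24*u - 20) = (u - 5)*(u - 3)^2*(u + 1)*(u^2 - 4*u + 4) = (u - 5)*(u - 3)^2*(u - 2)*(u + 1)*(u - 2)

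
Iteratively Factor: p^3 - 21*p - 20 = (p - 5)*(p^2 + 5*p + 4) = (p - 5)*(p + 4)*(p + 1)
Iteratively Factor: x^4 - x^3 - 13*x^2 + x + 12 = (x + 1)*(x^3 - 2*x^2 - 11*x + 12) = (x - 4)*(x + 1)*(x^2 + 2*x - 3) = (x - 4)*(x - 1)*(x + 1)*(x + 3)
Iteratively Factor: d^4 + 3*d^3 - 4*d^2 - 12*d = (d - 2)*(d^3 + 5*d^2 + 6*d) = (d - 2)*(d + 2)*(d^2 + 3*d) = (d - 2)*(d + 2)*(d + 3)*(d)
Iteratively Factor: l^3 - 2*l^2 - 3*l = (l)*(l^2 - 2*l - 3) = l*(l + 1)*(l - 3)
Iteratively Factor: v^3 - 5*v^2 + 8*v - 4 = (v - 2)*(v^2 - 3*v + 2) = (v - 2)*(v - 1)*(v - 2)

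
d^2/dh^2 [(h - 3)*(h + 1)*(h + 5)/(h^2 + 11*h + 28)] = 2*(47*h^3 + 627*h^2 + 2949*h + 4961)/(h^6 + 33*h^5 + 447*h^4 + 3179*h^3 + 12516*h^2 + 25872*h + 21952)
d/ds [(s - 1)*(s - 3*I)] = 2*s - 1 - 3*I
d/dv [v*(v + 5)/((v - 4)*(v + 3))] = 6*(-v^2 - 4*v - 10)/(v^4 - 2*v^3 - 23*v^2 + 24*v + 144)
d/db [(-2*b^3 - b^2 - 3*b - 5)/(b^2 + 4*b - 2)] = (-2*b^4 - 16*b^3 + 11*b^2 + 14*b + 26)/(b^4 + 8*b^3 + 12*b^2 - 16*b + 4)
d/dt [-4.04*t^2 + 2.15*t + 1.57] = 2.15 - 8.08*t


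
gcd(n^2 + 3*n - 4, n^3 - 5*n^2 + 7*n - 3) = n - 1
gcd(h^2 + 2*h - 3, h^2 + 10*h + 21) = h + 3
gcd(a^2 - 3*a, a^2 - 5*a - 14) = 1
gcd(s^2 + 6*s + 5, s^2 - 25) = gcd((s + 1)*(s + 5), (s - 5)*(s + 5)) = s + 5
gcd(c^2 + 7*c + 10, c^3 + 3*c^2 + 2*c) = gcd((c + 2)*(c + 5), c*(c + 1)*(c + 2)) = c + 2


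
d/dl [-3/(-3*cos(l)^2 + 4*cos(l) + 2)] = 6*(3*cos(l) - 2)*sin(l)/(-3*cos(l)^2 + 4*cos(l) + 2)^2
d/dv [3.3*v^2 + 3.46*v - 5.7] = 6.6*v + 3.46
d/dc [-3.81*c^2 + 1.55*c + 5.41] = 1.55 - 7.62*c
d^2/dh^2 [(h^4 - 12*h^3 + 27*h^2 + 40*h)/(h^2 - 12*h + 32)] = 2*(h^3 - 12*h^2 + 48*h - 84)/(h^3 - 12*h^2 + 48*h - 64)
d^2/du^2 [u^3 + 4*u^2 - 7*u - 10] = 6*u + 8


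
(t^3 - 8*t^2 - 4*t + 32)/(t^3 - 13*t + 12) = (t^3 - 8*t^2 - 4*t + 32)/(t^3 - 13*t + 12)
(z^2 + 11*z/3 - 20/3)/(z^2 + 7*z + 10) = (z - 4/3)/(z + 2)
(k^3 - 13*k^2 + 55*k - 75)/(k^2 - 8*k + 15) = k - 5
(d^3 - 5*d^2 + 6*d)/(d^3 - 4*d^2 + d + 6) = d/(d + 1)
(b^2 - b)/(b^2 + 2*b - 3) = b/(b + 3)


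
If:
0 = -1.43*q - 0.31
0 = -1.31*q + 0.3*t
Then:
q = -0.22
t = -0.95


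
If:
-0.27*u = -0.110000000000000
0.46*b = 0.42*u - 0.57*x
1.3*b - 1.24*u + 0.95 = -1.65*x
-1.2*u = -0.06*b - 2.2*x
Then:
No Solution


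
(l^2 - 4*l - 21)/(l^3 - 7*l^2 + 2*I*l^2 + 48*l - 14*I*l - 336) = (l + 3)/(l^2 + 2*I*l + 48)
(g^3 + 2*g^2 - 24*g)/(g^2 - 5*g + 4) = g*(g + 6)/(g - 1)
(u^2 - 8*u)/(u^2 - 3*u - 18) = u*(8 - u)/(-u^2 + 3*u + 18)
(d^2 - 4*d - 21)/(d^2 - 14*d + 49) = (d + 3)/(d - 7)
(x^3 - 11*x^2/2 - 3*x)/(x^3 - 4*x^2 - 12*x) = (x + 1/2)/(x + 2)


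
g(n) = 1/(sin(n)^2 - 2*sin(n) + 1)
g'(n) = (-2*sin(n)*cos(n) + 2*cos(n))/(sin(n)^2 - 2*sin(n) + 1)^2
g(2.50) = 6.20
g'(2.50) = -24.75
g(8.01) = 6778.28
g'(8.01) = -173428.88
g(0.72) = 8.62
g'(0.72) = 38.05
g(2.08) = 62.13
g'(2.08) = -477.47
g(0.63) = 5.92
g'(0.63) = 23.30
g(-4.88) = 5091.94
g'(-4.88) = 121233.51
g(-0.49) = 0.46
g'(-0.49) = 0.55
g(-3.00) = 0.77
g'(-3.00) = -1.33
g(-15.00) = 0.37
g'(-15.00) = -0.34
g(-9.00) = 0.50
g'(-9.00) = -0.65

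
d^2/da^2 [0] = 0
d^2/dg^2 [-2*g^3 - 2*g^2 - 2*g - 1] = -12*g - 4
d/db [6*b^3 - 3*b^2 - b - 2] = 18*b^2 - 6*b - 1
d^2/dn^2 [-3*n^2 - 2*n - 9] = -6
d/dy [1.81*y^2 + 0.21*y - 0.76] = 3.62*y + 0.21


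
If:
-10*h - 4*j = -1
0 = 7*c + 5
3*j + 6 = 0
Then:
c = -5/7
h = 9/10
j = -2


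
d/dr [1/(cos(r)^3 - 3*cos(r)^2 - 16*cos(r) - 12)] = (3*cos(r)^2 - 6*cos(r) - 16)*sin(r)/((cos(r) - 6)^2*(cos(r) + 1)^2*(cos(r) + 2)^2)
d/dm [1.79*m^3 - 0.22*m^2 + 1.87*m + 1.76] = 5.37*m^2 - 0.44*m + 1.87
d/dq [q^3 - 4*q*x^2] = 3*q^2 - 4*x^2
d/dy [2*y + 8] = 2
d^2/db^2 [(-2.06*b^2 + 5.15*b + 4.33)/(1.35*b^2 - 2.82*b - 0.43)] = (3.5527136788005e-15*b^4 + 3.08691000000002*b^3 + 40.17357*b^2 - 80.96841*b + 60.643346)/(2.460375*b^6 - 15.41835*b^5 + 29.856195*b^4 - 12.603708*b^3 - 9.509751*b^2 - 1.564254*b - 0.079507)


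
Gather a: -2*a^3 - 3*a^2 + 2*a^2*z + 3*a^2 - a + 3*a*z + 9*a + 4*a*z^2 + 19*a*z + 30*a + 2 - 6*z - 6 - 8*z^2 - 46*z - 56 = -2*a^3 + 2*a^2*z + a*(4*z^2 + 22*z + 38) - 8*z^2 - 52*z - 60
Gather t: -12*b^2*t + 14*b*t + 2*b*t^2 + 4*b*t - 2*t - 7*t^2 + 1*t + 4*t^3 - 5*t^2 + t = 4*t^3 + t^2*(2*b - 12) + t*(-12*b^2 + 18*b)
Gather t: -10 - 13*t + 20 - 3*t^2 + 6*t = -3*t^2 - 7*t + 10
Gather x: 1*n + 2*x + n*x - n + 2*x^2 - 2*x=n*x + 2*x^2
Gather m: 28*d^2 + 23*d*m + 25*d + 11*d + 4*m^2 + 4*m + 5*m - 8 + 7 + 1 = 28*d^2 + 36*d + 4*m^2 + m*(23*d + 9)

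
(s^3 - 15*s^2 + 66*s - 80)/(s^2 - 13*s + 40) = s - 2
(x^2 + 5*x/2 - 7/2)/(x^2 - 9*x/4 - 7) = 2*(-2*x^2 - 5*x + 7)/(-4*x^2 + 9*x + 28)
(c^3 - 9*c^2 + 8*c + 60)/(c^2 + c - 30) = (c^2 - 4*c - 12)/(c + 6)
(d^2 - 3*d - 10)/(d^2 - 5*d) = (d + 2)/d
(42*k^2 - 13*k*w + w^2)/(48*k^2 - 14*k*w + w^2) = (-7*k + w)/(-8*k + w)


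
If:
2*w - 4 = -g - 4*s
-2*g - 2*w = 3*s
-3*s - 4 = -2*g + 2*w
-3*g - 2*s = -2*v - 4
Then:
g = 1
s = 5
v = 9/2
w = -17/2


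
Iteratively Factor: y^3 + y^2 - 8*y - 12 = (y + 2)*(y^2 - y - 6) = (y - 3)*(y + 2)*(y + 2)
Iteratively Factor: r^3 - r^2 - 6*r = (r - 3)*(r^2 + 2*r) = (r - 3)*(r + 2)*(r)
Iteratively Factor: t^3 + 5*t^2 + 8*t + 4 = (t + 1)*(t^2 + 4*t + 4) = (t + 1)*(t + 2)*(t + 2)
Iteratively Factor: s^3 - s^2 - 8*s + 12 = (s + 3)*(s^2 - 4*s + 4) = (s - 2)*(s + 3)*(s - 2)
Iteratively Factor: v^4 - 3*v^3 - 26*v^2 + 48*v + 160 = (v - 4)*(v^3 + v^2 - 22*v - 40) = (v - 4)*(v + 4)*(v^2 - 3*v - 10) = (v - 4)*(v + 2)*(v + 4)*(v - 5)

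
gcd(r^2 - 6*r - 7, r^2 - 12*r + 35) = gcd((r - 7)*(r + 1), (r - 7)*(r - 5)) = r - 7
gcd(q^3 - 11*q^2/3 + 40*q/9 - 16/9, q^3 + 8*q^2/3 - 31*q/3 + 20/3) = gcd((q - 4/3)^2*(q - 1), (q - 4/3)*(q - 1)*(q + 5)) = q^2 - 7*q/3 + 4/3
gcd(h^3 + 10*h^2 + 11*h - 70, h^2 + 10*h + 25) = h + 5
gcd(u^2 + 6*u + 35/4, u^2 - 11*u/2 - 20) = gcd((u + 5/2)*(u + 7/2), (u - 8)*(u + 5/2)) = u + 5/2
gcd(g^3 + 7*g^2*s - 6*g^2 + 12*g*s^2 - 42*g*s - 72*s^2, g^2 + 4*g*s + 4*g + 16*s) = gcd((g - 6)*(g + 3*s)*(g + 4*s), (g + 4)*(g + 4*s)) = g + 4*s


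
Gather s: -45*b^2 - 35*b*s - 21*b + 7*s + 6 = -45*b^2 - 21*b + s*(7 - 35*b) + 6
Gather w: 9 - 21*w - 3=6 - 21*w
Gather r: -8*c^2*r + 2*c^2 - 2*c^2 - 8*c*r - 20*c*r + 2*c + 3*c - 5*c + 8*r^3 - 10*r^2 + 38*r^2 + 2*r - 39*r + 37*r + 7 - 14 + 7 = 8*r^3 + 28*r^2 + r*(-8*c^2 - 28*c)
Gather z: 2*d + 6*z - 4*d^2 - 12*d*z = -4*d^2 + 2*d + z*(6 - 12*d)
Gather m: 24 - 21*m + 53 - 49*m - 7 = 70 - 70*m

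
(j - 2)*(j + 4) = j^2 + 2*j - 8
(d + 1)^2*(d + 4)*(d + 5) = d^4 + 11*d^3 + 39*d^2 + 49*d + 20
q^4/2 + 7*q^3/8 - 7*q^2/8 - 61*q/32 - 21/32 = (q/2 + 1/4)*(q - 3/2)*(q + 1)*(q + 7/4)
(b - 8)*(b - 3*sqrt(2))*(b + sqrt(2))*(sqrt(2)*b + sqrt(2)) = sqrt(2)*b^4 - 7*sqrt(2)*b^3 - 4*b^3 - 14*sqrt(2)*b^2 + 28*b^2 + 32*b + 42*sqrt(2)*b + 48*sqrt(2)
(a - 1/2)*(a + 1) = a^2 + a/2 - 1/2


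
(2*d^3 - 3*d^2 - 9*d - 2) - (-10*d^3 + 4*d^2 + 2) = 12*d^3 - 7*d^2 - 9*d - 4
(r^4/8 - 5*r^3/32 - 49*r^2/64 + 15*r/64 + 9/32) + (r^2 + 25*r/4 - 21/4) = r^4/8 - 5*r^3/32 + 15*r^2/64 + 415*r/64 - 159/32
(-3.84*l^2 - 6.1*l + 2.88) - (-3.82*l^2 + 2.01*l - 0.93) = -0.02*l^2 - 8.11*l + 3.81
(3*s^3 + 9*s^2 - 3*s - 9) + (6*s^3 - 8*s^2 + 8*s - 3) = 9*s^3 + s^2 + 5*s - 12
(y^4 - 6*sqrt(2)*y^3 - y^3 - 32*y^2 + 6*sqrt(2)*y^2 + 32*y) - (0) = y^4 - 6*sqrt(2)*y^3 - y^3 - 32*y^2 + 6*sqrt(2)*y^2 + 32*y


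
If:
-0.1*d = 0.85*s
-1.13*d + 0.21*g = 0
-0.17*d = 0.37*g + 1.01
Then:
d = -0.47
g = -2.51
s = 0.05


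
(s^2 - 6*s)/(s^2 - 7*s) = (s - 6)/(s - 7)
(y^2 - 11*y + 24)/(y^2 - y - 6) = (y - 8)/(y + 2)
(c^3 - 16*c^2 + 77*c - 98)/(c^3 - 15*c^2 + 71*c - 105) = (c^2 - 9*c + 14)/(c^2 - 8*c + 15)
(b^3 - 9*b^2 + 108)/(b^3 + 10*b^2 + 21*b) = (b^2 - 12*b + 36)/(b*(b + 7))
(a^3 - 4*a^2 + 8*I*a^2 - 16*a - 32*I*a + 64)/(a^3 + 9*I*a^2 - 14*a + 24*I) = (a^2 + 4*a*(-1 + I) - 16*I)/(a^2 + 5*I*a + 6)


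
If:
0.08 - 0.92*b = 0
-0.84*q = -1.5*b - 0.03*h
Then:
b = 0.09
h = 28.0*q - 4.34782608695652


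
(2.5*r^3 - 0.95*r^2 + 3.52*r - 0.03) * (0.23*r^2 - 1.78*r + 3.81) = 0.575*r^5 - 4.6685*r^4 + 12.0256*r^3 - 9.892*r^2 + 13.4646*r - 0.1143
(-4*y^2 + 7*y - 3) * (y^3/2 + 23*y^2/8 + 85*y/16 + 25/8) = -2*y^5 - 8*y^4 - 21*y^3/8 + 257*y^2/16 + 95*y/16 - 75/8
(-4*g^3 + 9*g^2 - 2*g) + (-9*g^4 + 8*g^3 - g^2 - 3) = -9*g^4 + 4*g^3 + 8*g^2 - 2*g - 3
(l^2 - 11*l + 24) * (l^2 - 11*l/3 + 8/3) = l^4 - 44*l^3/3 + 67*l^2 - 352*l/3 + 64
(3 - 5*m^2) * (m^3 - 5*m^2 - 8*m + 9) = -5*m^5 + 25*m^4 + 43*m^3 - 60*m^2 - 24*m + 27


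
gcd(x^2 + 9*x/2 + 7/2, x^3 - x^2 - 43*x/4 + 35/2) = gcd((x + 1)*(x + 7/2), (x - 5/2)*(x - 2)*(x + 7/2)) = x + 7/2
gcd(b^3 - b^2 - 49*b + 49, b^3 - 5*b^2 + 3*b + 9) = 1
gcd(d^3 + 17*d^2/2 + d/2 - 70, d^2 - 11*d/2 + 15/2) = d - 5/2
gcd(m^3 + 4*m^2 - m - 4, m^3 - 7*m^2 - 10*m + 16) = m - 1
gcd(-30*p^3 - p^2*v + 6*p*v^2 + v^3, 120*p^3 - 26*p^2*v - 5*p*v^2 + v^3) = 5*p + v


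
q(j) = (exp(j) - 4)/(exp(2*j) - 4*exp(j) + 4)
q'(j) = (exp(j) - 4)*(-2*exp(2*j) + 4*exp(j))/(exp(2*j) - 4*exp(j) + 4)^2 + exp(j)/(exp(2*j) - 4*exp(j) + 4) = (6 - exp(j))*exp(j)/(exp(3*j) - 6*exp(2*j) + 12*exp(j) - 8)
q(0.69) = -50799.06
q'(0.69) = -32181010.41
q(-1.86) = -1.13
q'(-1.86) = -0.15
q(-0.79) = -1.48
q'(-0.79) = -0.68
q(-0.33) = -2.00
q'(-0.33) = -1.81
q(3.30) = 0.04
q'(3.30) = -0.04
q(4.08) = 0.02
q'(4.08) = -0.02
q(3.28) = 0.04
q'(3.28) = -0.04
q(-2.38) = -1.07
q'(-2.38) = -0.08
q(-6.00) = -1.00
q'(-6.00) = 0.00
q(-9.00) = -1.00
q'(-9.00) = 0.00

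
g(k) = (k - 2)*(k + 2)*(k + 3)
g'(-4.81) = 36.55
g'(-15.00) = 581.00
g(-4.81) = -34.64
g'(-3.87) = 17.71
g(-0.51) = -9.31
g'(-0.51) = -6.28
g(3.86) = 74.77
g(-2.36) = 1.00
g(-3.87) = -9.55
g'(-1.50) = -6.25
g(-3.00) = 0.00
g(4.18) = 96.73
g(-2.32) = 0.94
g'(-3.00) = 5.00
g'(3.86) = 63.86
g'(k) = (k - 2)*(k + 2) + (k - 2)*(k + 3) + (k + 2)*(k + 3) = 3*k^2 + 6*k - 4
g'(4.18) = 73.50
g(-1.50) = -2.62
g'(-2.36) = -1.45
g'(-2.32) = -1.77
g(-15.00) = -2652.00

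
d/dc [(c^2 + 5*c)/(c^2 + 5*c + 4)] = 4*(2*c + 5)/(c^4 + 10*c^3 + 33*c^2 + 40*c + 16)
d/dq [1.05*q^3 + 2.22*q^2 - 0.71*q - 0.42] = 3.15*q^2 + 4.44*q - 0.71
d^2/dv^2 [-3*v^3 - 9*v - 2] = -18*v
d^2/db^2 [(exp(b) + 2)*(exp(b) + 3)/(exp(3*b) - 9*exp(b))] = (exp(3*b) + 11*exp(2*b) - 18*exp(b) + 18)*exp(-b)/(exp(3*b) - 9*exp(2*b) + 27*exp(b) - 27)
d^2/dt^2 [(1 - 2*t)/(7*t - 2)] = 42/(7*t - 2)^3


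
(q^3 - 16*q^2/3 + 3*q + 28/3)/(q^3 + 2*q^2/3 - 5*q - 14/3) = (q - 4)/(q + 2)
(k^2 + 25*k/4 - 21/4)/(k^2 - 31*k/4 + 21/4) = (k + 7)/(k - 7)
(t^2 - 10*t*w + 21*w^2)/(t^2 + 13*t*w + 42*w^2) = (t^2 - 10*t*w + 21*w^2)/(t^2 + 13*t*w + 42*w^2)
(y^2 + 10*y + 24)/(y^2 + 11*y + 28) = (y + 6)/(y + 7)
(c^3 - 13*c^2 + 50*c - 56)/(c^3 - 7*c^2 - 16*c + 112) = (c - 2)/(c + 4)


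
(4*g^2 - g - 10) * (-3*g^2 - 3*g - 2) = -12*g^4 - 9*g^3 + 25*g^2 + 32*g + 20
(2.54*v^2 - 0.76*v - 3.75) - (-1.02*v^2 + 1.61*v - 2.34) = 3.56*v^2 - 2.37*v - 1.41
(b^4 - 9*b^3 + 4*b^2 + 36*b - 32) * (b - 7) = b^5 - 16*b^4 + 67*b^3 + 8*b^2 - 284*b + 224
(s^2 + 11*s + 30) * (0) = 0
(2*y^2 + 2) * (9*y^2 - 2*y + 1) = 18*y^4 - 4*y^3 + 20*y^2 - 4*y + 2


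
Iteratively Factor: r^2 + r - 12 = (r + 4)*(r - 3)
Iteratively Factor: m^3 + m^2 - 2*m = (m)*(m^2 + m - 2) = m*(m + 2)*(m - 1)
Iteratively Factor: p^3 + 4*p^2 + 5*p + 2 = (p + 2)*(p^2 + 2*p + 1) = (p + 1)*(p + 2)*(p + 1)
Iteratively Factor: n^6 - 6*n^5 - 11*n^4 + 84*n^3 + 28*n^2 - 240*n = (n + 3)*(n^5 - 9*n^4 + 16*n^3 + 36*n^2 - 80*n) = (n - 2)*(n + 3)*(n^4 - 7*n^3 + 2*n^2 + 40*n) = (n - 2)*(n + 2)*(n + 3)*(n^3 - 9*n^2 + 20*n) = (n - 4)*(n - 2)*(n + 2)*(n + 3)*(n^2 - 5*n) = n*(n - 4)*(n - 2)*(n + 2)*(n + 3)*(n - 5)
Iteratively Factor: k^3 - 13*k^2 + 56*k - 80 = (k - 4)*(k^2 - 9*k + 20) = (k - 4)^2*(k - 5)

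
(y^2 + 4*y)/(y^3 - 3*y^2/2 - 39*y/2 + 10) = 2*y/(2*y^2 - 11*y + 5)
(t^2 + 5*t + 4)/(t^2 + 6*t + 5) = (t + 4)/(t + 5)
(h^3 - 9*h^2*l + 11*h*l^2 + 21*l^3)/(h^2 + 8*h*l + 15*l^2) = (h^3 - 9*h^2*l + 11*h*l^2 + 21*l^3)/(h^2 + 8*h*l + 15*l^2)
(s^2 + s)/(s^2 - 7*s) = (s + 1)/(s - 7)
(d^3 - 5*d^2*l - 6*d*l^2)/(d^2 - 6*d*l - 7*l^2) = d*(d - 6*l)/(d - 7*l)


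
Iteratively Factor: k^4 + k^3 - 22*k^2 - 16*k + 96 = (k + 4)*(k^3 - 3*k^2 - 10*k + 24) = (k + 3)*(k + 4)*(k^2 - 6*k + 8) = (k - 4)*(k + 3)*(k + 4)*(k - 2)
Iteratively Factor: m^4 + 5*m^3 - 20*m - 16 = (m - 2)*(m^3 + 7*m^2 + 14*m + 8) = (m - 2)*(m + 4)*(m^2 + 3*m + 2) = (m - 2)*(m + 2)*(m + 4)*(m + 1)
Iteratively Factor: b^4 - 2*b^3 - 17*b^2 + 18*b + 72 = (b - 4)*(b^3 + 2*b^2 - 9*b - 18) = (b - 4)*(b - 3)*(b^2 + 5*b + 6) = (b - 4)*(b - 3)*(b + 2)*(b + 3)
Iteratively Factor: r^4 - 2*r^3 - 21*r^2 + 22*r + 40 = (r - 5)*(r^3 + 3*r^2 - 6*r - 8) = (r - 5)*(r + 1)*(r^2 + 2*r - 8) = (r - 5)*(r + 1)*(r + 4)*(r - 2)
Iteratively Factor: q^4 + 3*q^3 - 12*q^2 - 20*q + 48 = (q + 4)*(q^3 - q^2 - 8*q + 12) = (q - 2)*(q + 4)*(q^2 + q - 6) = (q - 2)^2*(q + 4)*(q + 3)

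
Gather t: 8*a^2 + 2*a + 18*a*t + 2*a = 8*a^2 + 18*a*t + 4*a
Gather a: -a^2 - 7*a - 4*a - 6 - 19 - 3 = -a^2 - 11*a - 28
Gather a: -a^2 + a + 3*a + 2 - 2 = -a^2 + 4*a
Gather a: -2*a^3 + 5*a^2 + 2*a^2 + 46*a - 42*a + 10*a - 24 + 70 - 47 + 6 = -2*a^3 + 7*a^2 + 14*a + 5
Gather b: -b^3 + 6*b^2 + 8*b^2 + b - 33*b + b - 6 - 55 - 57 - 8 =-b^3 + 14*b^2 - 31*b - 126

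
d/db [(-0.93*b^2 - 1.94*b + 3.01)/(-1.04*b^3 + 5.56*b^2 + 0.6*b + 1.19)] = (-0.9672*b^4 - 4.0352*b^3 + 19.6196*b^2 - 35.6846*b - 4.1146)/(1.0816*b^6 - 11.5648*b^5 + 29.6656*b^4 + 4.1968*b^3 + 13.5928*b^2 + 1.428*b + 1.4161)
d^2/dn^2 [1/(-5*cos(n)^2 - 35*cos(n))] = ((1 - cos(2*n))^2 - 105*cos(n)/4 + 51*cos(2*n)/2 + 21*cos(3*n)/4 - 153/2)/(5*(cos(n) + 7)^3*cos(n)^3)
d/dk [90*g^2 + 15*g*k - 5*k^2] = 15*g - 10*k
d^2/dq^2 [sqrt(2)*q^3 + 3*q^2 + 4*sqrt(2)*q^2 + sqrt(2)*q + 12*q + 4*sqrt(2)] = 6*sqrt(2)*q + 6 + 8*sqrt(2)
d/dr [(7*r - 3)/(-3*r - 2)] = -23/(3*r + 2)^2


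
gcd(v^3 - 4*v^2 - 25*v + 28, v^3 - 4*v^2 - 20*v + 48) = v + 4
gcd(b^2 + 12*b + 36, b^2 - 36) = b + 6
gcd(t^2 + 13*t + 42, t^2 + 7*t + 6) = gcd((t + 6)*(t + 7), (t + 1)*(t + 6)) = t + 6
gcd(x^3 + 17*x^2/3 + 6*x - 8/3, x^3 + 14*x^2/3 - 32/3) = x^2 + 6*x + 8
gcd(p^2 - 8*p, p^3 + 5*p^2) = p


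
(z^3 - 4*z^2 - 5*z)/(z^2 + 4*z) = (z^2 - 4*z - 5)/(z + 4)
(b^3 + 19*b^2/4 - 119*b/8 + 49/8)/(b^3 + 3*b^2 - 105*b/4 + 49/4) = (4*b - 7)/(2*(2*b - 7))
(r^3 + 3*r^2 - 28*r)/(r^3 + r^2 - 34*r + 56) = r/(r - 2)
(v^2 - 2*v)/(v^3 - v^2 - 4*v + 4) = v/(v^2 + v - 2)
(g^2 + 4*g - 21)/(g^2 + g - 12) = (g + 7)/(g + 4)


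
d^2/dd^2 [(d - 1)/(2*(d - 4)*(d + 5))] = (d^3 - 3*d^2 + 57*d - 1)/(d^6 + 3*d^5 - 57*d^4 - 119*d^3 + 1140*d^2 + 1200*d - 8000)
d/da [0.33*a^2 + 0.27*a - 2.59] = 0.66*a + 0.27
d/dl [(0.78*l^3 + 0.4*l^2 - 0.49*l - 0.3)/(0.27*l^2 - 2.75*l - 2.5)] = (0.2106*l^4 - 4.29*l^3 - 6.8177*l^2 - 1.838*l + 0.4)/(0.0729*l^4 - 1.485*l^3 + 6.2125*l^2 + 13.75*l + 6.25)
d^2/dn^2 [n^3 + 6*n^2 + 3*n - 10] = 6*n + 12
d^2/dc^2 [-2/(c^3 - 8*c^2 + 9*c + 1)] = 4*((3*c - 8)*(c^3 - 8*c^2 + 9*c + 1) - (3*c^2 - 16*c + 9)^2)/(c^3 - 8*c^2 + 9*c + 1)^3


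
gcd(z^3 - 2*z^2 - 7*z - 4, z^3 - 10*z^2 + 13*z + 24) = z + 1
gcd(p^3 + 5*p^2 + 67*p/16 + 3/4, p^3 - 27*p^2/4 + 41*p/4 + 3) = p + 1/4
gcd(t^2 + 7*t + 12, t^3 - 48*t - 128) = t + 4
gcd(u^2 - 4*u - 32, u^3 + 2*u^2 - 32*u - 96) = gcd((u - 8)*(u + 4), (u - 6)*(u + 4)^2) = u + 4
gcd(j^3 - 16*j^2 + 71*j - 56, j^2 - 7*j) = j - 7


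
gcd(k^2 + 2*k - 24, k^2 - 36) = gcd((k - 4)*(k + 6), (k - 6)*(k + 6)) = k + 6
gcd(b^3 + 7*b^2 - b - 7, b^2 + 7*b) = b + 7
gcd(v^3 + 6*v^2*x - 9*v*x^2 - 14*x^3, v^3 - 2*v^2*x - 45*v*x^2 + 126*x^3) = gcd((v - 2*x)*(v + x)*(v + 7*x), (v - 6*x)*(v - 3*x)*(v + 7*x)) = v + 7*x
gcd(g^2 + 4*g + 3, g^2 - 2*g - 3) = g + 1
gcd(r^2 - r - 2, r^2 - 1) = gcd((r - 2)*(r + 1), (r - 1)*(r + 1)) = r + 1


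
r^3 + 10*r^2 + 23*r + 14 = (r + 1)*(r + 2)*(r + 7)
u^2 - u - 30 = (u - 6)*(u + 5)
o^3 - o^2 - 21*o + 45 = (o - 3)^2*(o + 5)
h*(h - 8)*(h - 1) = h^3 - 9*h^2 + 8*h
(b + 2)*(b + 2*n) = b^2 + 2*b*n + 2*b + 4*n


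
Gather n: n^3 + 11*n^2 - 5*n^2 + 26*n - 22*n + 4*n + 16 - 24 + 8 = n^3 + 6*n^2 + 8*n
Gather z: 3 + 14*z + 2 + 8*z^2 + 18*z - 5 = 8*z^2 + 32*z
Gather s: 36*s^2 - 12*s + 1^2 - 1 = 36*s^2 - 12*s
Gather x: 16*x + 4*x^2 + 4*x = 4*x^2 + 20*x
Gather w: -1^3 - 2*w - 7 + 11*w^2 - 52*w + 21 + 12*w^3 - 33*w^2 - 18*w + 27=12*w^3 - 22*w^2 - 72*w + 40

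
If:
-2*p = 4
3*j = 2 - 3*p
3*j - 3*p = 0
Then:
No Solution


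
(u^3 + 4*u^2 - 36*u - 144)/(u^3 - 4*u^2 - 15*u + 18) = (u^2 + 10*u + 24)/(u^2 + 2*u - 3)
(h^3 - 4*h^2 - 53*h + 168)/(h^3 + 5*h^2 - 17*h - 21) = (h - 8)/(h + 1)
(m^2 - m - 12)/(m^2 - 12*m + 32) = (m + 3)/(m - 8)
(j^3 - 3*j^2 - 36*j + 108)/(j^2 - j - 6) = (j^2 - 36)/(j + 2)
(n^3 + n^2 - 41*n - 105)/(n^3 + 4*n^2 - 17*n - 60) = (n - 7)/(n - 4)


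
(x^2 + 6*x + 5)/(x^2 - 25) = (x + 1)/(x - 5)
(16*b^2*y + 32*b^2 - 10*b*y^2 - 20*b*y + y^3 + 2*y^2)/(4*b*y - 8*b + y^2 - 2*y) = (16*b^2*y + 32*b^2 - 10*b*y^2 - 20*b*y + y^3 + 2*y^2)/(4*b*y - 8*b + y^2 - 2*y)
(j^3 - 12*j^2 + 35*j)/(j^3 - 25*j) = (j - 7)/(j + 5)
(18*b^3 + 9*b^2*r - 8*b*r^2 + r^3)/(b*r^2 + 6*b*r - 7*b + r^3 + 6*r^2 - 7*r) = (18*b^2 - 9*b*r + r^2)/(r^2 + 6*r - 7)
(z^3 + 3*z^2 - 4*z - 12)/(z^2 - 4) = z + 3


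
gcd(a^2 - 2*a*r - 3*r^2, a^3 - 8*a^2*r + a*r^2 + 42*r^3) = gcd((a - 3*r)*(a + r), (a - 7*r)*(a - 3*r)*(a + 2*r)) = -a + 3*r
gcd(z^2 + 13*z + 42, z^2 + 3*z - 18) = z + 6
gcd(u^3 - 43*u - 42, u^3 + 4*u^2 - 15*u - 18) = u^2 + 7*u + 6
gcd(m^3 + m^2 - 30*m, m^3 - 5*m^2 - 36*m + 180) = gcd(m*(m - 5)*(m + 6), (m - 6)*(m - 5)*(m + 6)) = m^2 + m - 30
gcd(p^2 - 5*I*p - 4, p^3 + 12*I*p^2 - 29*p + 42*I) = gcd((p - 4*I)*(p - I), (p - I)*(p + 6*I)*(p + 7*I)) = p - I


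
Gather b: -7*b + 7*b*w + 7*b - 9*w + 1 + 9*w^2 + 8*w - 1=7*b*w + 9*w^2 - w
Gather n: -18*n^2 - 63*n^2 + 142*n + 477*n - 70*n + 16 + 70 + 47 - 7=-81*n^2 + 549*n + 126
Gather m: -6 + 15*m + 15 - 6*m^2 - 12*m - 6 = -6*m^2 + 3*m + 3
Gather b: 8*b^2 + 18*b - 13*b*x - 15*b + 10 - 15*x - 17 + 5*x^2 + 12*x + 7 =8*b^2 + b*(3 - 13*x) + 5*x^2 - 3*x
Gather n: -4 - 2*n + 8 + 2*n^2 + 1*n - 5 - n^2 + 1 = n^2 - n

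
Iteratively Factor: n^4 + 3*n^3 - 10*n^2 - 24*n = (n + 4)*(n^3 - n^2 - 6*n) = (n + 2)*(n + 4)*(n^2 - 3*n) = (n - 3)*(n + 2)*(n + 4)*(n)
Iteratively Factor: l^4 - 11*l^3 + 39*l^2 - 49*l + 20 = (l - 1)*(l^3 - 10*l^2 + 29*l - 20) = (l - 1)^2*(l^2 - 9*l + 20) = (l - 5)*(l - 1)^2*(l - 4)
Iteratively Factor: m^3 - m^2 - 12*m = (m)*(m^2 - m - 12) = m*(m + 3)*(m - 4)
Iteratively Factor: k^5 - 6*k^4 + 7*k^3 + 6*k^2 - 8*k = (k)*(k^4 - 6*k^3 + 7*k^2 + 6*k - 8) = k*(k - 4)*(k^3 - 2*k^2 - k + 2) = k*(k - 4)*(k - 1)*(k^2 - k - 2) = k*(k - 4)*(k - 2)*(k - 1)*(k + 1)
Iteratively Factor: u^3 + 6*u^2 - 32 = (u - 2)*(u^2 + 8*u + 16) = (u - 2)*(u + 4)*(u + 4)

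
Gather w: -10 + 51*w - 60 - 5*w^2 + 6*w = -5*w^2 + 57*w - 70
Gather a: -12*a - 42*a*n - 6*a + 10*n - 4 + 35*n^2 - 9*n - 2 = a*(-42*n - 18) + 35*n^2 + n - 6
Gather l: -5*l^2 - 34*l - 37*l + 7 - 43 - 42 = -5*l^2 - 71*l - 78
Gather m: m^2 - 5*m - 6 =m^2 - 5*m - 6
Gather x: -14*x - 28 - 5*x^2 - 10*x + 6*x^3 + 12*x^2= 6*x^3 + 7*x^2 - 24*x - 28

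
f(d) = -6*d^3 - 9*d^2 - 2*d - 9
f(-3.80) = 197.87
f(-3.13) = 93.07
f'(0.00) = -2.00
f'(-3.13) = -122.00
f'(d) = -18*d^2 - 18*d - 2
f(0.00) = -9.00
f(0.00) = -9.00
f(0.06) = -9.15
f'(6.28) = -824.93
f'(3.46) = -279.77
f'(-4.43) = -275.51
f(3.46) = -372.19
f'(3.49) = -284.06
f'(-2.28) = -54.53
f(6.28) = -1862.54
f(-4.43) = 344.87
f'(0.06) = -3.14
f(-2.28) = 19.89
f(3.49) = -380.65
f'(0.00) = -2.00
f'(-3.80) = -193.52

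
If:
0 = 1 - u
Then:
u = 1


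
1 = 1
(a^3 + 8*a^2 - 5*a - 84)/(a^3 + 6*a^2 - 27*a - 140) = (a - 3)/(a - 5)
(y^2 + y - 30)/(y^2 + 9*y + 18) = (y - 5)/(y + 3)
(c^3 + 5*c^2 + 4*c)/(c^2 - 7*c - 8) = c*(c + 4)/(c - 8)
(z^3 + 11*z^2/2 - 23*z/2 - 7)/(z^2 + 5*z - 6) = (2*z^3 + 11*z^2 - 23*z - 14)/(2*(z^2 + 5*z - 6))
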